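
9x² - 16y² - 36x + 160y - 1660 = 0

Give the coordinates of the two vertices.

(-10, 5) and (14, 5)

Group the x- and y-terms: 9(x² - 4x) -16(y² - 10y) = 1660
Complete the square: 9(x - 2)² -16(y - 5)² = 1660 + 36 - 400 = 1296
Dividing both sides by 1296: (x - 2)²/144 - (y - 5)²/81 = 1
Hyperbola, center (2, 5), transverse axis horizontal; a² = 144, b² = 81.
a = 12. Vertices at (h ± a, k).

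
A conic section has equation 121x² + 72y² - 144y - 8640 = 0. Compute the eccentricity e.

121x² + 72(y² - 2y) = 8640
Complete the square in x and y: 121x² + 72(y - 1)² = 8640 + 0 + 72 = 8712
Dividing both sides by 8712: x²/72 + (y - 1)²/121 = 1
Ellipse, center (0, 1), major axis vertical; a² = 121, b² = 72.
c² = a² - b² = 49, so c = 7.
e = c/a = 7/11.

e = 7/11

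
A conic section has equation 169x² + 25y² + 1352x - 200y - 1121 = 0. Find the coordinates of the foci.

Group the x- and y-terms: 169(x² + 8x) + 25(y² - 8y) = 1121
169(x + 4)² + 25(y - 4)² = 1121 + 2704 + 400 = 4225
Divide by 4225: (x + 4)²/25 + (y - 4)²/169 = 1
Ellipse, center (-4, 4), major axis vertical; a² = 169, b² = 25.
c² = a² - b² = 169 - 25 = 144, so c = 12.
Foci lie on the vertical axis through the center: (h, k ± c).

(-4, -8) and (-4, 16)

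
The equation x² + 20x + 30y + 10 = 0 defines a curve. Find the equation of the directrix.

Only x is squared. Complete the square in x: (x + 10)² = -30(y - 3).
Vertex (-10, 3); 4p = -30 so p = -15/2. Opens down.
Directrix is the horizontal line y = k − p = 3 − (-15/2) = 21/2.

y = 21/2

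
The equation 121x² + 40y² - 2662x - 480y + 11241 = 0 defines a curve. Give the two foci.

(11, -3) and (11, 15)

121(x² - 22x) + 40(y² - 12y) = -11241
Completing the square gives 121(x - 11)² + 40(y - 6)² = -11241 + 14641 + 1440 = 4840.
Divide by 4840: (x - 11)²/40 + (y - 6)²/121 = 1
Ellipse, center (11, 6), major axis vertical; a² = 121, b² = 40.
c² = a² - b² = 121 - 40 = 81, so c = 9.
Foci lie on the vertical axis through the center: (h, k ± c).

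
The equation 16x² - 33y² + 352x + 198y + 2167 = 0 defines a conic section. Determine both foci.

Rearranging, 16(x² + 22x) -33(y² - 6y) = -2167.
16(x + 11)² -33(y - 3)² = -2167 + 1936 - 297 = -528
Divide by -528: (y - 3)²/16 - (x + 11)²/33 = 1
Hyperbola, center (-11, 3), transverse axis vertical; a² = 16, b² = 33.
c² = a² + b² = 16 + 33 = 49, so c = 7.
Foci lie on the vertical axis through the center: (h, k ± c).

(-11, -4) and (-11, 10)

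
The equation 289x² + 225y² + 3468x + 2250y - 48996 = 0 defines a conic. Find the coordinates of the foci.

(-6, -13) and (-6, 3)

Group the x- and y-terms: 289(x² + 12x) + 225(y² + 10y) = 48996
Completing the square gives 289(x + 6)² + 225(y + 5)² = 48996 + 10404 + 5625 = 65025.
Divide through by 65025 to get (x + 6)²/225 + (y + 5)²/289 = 1.
Ellipse, center (-6, -5), major axis vertical; a² = 289, b² = 225.
c² = a² - b² = 289 - 225 = 64, so c = 8.
Foci lie on the vertical axis through the center: (h, k ± c).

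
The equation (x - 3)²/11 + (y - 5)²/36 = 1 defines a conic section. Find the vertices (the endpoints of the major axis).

(3, -1) and (3, 11)

Center (3, 5). The larger denominator 36 sits under the y-term, so the major axis is vertical; a² = 36, b² = 11.
a = 6. Vertices at (h, k ± a).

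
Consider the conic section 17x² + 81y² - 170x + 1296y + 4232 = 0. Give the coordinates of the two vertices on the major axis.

Collect terms: 17(x² - 10x) + 81(y² + 16y) = -4232
Complete the square in x and y: 17(x - 5)² + 81(y + 8)² = -4232 + 425 + 5184 = 1377
Dividing both sides by 1377: (x - 5)²/81 + (y + 8)²/17 = 1
Ellipse, center (5, -8), major axis horizontal; a² = 81, b² = 17.
a = 9. Vertices at (h ± a, k).

(-4, -8) and (14, -8)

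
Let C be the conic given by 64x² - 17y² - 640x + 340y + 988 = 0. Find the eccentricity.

e = 9/8

Group: 64(x² - 10x) -17(y² - 20y) = -988
Completing the square gives 64(x - 5)² -17(y - 10)² = -988 + 1600 - 1700 = -1088.
Dividing both sides by -1088: (y - 10)²/64 - (x - 5)²/17 = 1
Hyperbola, center (5, 10), transverse axis vertical; a² = 64, b² = 17.
c² = a² + b² = 81, so c = 9.
e = c/a = 9/8.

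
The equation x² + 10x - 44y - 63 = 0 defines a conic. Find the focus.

Only x is squared. Complete the square in x: (x + 5)² = 44(y + 2).
Vertex (-5, -2); 4p = 44 so p = 11. Opens up.
Focus is p units from the vertex along the axis: (h, k + p).

(-5, 9)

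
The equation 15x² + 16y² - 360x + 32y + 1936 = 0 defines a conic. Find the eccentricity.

Group: 15(x² - 24x) + 16(y² + 2y) = -1936
Completing the square gives 15(x - 12)² + 16(y + 1)² = -1936 + 2160 + 16 = 240.
Divide by 240: (x - 12)²/16 + (y + 1)²/15 = 1
Ellipse, center (12, -1), major axis horizontal; a² = 16, b² = 15.
c² = a² - b² = 1, so c = 1.
e = c/a = 1/4.

e = 1/4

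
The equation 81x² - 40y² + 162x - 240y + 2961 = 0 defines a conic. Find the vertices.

Group: 81(x² + 2x) -40(y² + 6y) = -2961
81(x + 1)² -40(y + 3)² = -2961 + 81 - 360 = -3240
Divide through by -3240 to get (y + 3)²/81 - (x + 1)²/40 = 1.
Hyperbola, center (-1, -3), transverse axis vertical; a² = 81, b² = 40.
a = 9. Vertices at (h, k ± a).

(-1, -12) and (-1, 6)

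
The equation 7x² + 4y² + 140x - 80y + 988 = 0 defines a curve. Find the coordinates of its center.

Rearranging, 7(x² + 20x) + 4(y² - 20y) = -988.
Completing the square gives 7(x + 10)² + 4(y - 10)² = -988 + 700 + 400 = 112.
Divide through by 112 to get (x + 10)²/16 + (y - 10)²/28 = 1.
Ellipse with center (-10, 10).

(-10, 10)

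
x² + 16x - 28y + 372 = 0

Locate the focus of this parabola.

(-8, 18)

Only x is squared. Complete the square in x: (x + 8)² = 28(y - 11).
Vertex (-8, 11); 4p = 28 so p = 7. Opens up.
Focus is p units from the vertex along the axis: (h, k + p).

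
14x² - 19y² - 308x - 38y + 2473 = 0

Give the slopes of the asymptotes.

Group the x- and y-terms: 14(x² - 22x) -19(y² + 2y) = -2473
14(x - 11)² -19(y + 1)² = -2473 + 1694 - 19 = -798
Divide by -798: (y + 1)²/42 - (x - 11)²/57 = 1
Hyperbola, center (11, -1), transverse axis vertical; a² = 42, b² = 57.
For a vertical hyperbola the asymptotes have slope ±a/b.
Here that is ±√42/√57 = ±√266/19.

√266/19 and -√266/19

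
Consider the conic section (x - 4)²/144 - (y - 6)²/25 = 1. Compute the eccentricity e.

e = 13/12

Center (4, 6). The positive term is the x-term, so the transverse axis is horizontal; a² = 144, b² = 25.
c² = a² + b² = 169, so c = 13.
e = c/a = 13/12.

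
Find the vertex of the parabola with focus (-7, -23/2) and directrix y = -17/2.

The vertex is the midpoint between the focus and the directrix along the axis of symmetry.
Axis is vertical (directrix is horizontal). Vertex y-coordinate = (-23/2 + (-17/2))/2 = -10; x-coordinate = -7.

(-7, -10)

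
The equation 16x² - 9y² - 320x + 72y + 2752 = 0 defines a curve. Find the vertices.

Rearranging, 16(x² - 20x) -9(y² - 8y) = -2752.
Completing the square gives 16(x - 10)² -9(y - 4)² = -2752 + 1600 - 144 = -1296.
Divide by -1296: (y - 4)²/144 - (x - 10)²/81 = 1
Hyperbola, center (10, 4), transverse axis vertical; a² = 144, b² = 81.
a = 12. Vertices at (h, k ± a).

(10, -8) and (10, 16)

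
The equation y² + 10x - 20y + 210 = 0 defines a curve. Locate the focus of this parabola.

(-27/2, 10)

Only y is squared. Complete the square in y: (y - 10)² = -10(x + 11).
Vertex (-11, 10); 4p = -10 so p = -5/2. Opens left.
Focus is p units from the vertex along the axis: (h + p, k).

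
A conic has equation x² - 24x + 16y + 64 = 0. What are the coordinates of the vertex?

(12, 5)

Only x is squared. Complete the square in x: (x - 12)² = -16(y - 5).
Vertex (12, 5); 4p = -16 so p = -4. Opens down.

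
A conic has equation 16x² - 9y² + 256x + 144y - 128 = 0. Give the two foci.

Rearranging, 16(x² + 16x) -9(y² - 16y) = 128.
Completing the square gives 16(x + 8)² -9(y - 8)² = 128 + 1024 - 576 = 576.
Divide through by 576 to get (x + 8)²/36 - (y - 8)²/64 = 1.
Hyperbola, center (-8, 8), transverse axis horizontal; a² = 36, b² = 64.
c² = a² + b² = 36 + 64 = 100, so c = 10.
Foci lie on the horizontal axis through the center: (h ± c, k).

(-18, 8) and (2, 8)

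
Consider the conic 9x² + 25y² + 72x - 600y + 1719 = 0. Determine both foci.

(-16, 12) and (8, 12)

Collect terms: 9(x² + 8x) + 25(y² - 24y) = -1719
Complete the square: 9(x + 4)² + 25(y - 12)² = -1719 + 144 + 3600 = 2025
Divide through by 2025 to get (x + 4)²/225 + (y - 12)²/81 = 1.
Ellipse, center (-4, 12), major axis horizontal; a² = 225, b² = 81.
c² = a² - b² = 225 - 81 = 144, so c = 12.
Foci lie on the horizontal axis through the center: (h ± c, k).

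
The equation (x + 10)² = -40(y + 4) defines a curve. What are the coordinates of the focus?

(-10, -14)

Vertex (-10, -4); 4p = -40 so p = -10. Opens down.
Focus is p units from the vertex along the axis: (h, k + p).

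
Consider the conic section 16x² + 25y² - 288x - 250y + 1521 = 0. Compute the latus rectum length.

Group: 16(x² - 18x) + 25(y² - 10y) = -1521
Complete the square: 16(x - 9)² + 25(y - 5)² = -1521 + 1296 + 625 = 400
Dividing both sides by 400: (x - 9)²/25 + (y - 5)²/16 = 1
Ellipse, center (9, 5), major axis horizontal; a² = 25, b² = 16.
Latus rectum length = 2b²/a = 2·16/5 = 32/5.

32/5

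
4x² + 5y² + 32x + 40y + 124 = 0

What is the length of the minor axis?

4

Group the x- and y-terms: 4(x² + 8x) + 5(y² + 8y) = -124
Complete the square in x and y: 4(x + 4)² + 5(y + 4)² = -124 + 64 + 80 = 20
Dividing both sides by 20: (x + 4)²/5 + (y + 4)²/4 = 1
Ellipse, center (-4, -4), major axis horizontal; a² = 5, b² = 4.
b² = 4 so b = 2; the minor axis has length 2b = 4.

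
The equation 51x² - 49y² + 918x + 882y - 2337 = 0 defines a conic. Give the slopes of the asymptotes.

√51/7 and -√51/7

Group the x- and y-terms: 51(x² + 18x) -49(y² - 18y) = 2337
Complete the square in x and y: 51(x + 9)² -49(y - 9)² = 2337 + 4131 - 3969 = 2499
Divide by 2499: (x + 9)²/49 - (y - 9)²/51 = 1
Hyperbola, center (-9, 9), transverse axis horizontal; a² = 49, b² = 51.
For a horizontal hyperbola the asymptotes have slope ±b/a.
Here that is ±√51/7.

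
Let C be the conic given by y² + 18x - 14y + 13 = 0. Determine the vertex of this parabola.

Only y is squared. Complete the square in y: (y - 7)² = -18(x - 2).
Vertex (2, 7); 4p = -18 so p = -9/2. Opens left.

(2, 7)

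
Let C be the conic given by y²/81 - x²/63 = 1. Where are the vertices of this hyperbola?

Center (0, 0). The positive term is the y-term, so the transverse axis is vertical; a² = 81, b² = 63.
a = 9. Vertices at (h, k ± a).

(0, -9) and (0, 9)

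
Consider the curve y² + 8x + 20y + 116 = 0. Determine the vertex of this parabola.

Only y is squared. Complete the square in y: (y + 10)² = -8(x + 2).
Vertex (-2, -10); 4p = -8 so p = -2. Opens left.

(-2, -10)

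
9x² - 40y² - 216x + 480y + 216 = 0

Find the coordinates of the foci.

9(x² - 24x) -40(y² - 12y) = -216
9(x - 12)² -40(y - 6)² = -216 + 1296 - 1440 = -360
Dividing both sides by -360: (y - 6)²/9 - (x - 12)²/40 = 1
Hyperbola, center (12, 6), transverse axis vertical; a² = 9, b² = 40.
c² = a² + b² = 9 + 40 = 49, so c = 7.
Foci lie on the vertical axis through the center: (h, k ± c).

(12, -1) and (12, 13)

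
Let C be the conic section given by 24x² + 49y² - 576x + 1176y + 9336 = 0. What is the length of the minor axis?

24(x² - 24x) + 49(y² + 24y) = -9336
Complete the square: 24(x - 12)² + 49(y + 12)² = -9336 + 3456 + 7056 = 1176
Divide by 1176: (x - 12)²/49 + (y + 12)²/24 = 1
Ellipse, center (12, -12), major axis horizontal; a² = 49, b² = 24.
b² = 24 so b = 2√6; the minor axis has length 2b = 4√6.

4√6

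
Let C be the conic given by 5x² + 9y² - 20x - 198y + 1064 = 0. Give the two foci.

Rearranging, 5(x² - 4x) + 9(y² - 22y) = -1064.
Complete the square: 5(x - 2)² + 9(y - 11)² = -1064 + 20 + 1089 = 45
Divide through by 45 to get (x - 2)²/9 + (y - 11)²/5 = 1.
Ellipse, center (2, 11), major axis horizontal; a² = 9, b² = 5.
c² = a² - b² = 9 - 5 = 4, so c = 2.
Foci lie on the horizontal axis through the center: (h ± c, k).

(0, 11) and (4, 11)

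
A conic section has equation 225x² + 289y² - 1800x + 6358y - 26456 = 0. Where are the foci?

225(x² - 8x) + 289(y² + 22y) = 26456
225(x - 4)² + 289(y + 11)² = 26456 + 3600 + 34969 = 65025
Divide through by 65025 to get (x - 4)²/289 + (y + 11)²/225 = 1.
Ellipse, center (4, -11), major axis horizontal; a² = 289, b² = 225.
c² = a² - b² = 289 - 225 = 64, so c = 8.
Foci lie on the horizontal axis through the center: (h ± c, k).

(-4, -11) and (12, -11)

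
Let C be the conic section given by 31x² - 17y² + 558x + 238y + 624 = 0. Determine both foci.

31(x² + 18x) -17(y² - 14y) = -624
31(x + 9)² -17(y - 7)² = -624 + 2511 - 833 = 1054
Divide through by 1054 to get (x + 9)²/34 - (y - 7)²/62 = 1.
Hyperbola, center (-9, 7), transverse axis horizontal; a² = 34, b² = 62.
c² = a² + b² = 34 + 62 = 96, so c = 4√6.
Foci lie on the horizontal axis through the center: (h ± c, k).

(-9 - 4√6, 7) and (-9 + 4√6, 7)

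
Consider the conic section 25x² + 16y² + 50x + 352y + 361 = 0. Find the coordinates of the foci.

Collect terms: 25(x² + 2x) + 16(y² + 22y) = -361
25(x + 1)² + 16(y + 11)² = -361 + 25 + 1936 = 1600
Divide by 1600: (x + 1)²/64 + (y + 11)²/100 = 1
Ellipse, center (-1, -11), major axis vertical; a² = 100, b² = 64.
c² = a² - b² = 100 - 64 = 36, so c = 6.
Foci lie on the vertical axis through the center: (h, k ± c).

(-1, -17) and (-1, -5)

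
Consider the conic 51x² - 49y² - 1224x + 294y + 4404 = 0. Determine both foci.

(2, 3) and (22, 3)

51(x² - 24x) -49(y² - 6y) = -4404
Completing the square gives 51(x - 12)² -49(y - 3)² = -4404 + 7344 - 441 = 2499.
Dividing both sides by 2499: (x - 12)²/49 - (y - 3)²/51 = 1
Hyperbola, center (12, 3), transverse axis horizontal; a² = 49, b² = 51.
c² = a² + b² = 49 + 51 = 100, so c = 10.
Foci lie on the horizontal axis through the center: (h ± c, k).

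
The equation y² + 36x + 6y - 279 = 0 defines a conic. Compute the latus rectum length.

36

Only y is squared. Complete the square in y: (y + 3)² = -36(x - 8).
Vertex (8, -3); 4p = -36 so p = -9. Opens left.
Latus rectum length = |4p| = 36.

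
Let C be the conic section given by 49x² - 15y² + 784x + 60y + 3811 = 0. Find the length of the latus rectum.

30/7

Group: 49(x² + 16x) -15(y² - 4y) = -3811
Completing the square gives 49(x + 8)² -15(y - 2)² = -3811 + 3136 - 60 = -735.
Divide by -735: (y - 2)²/49 - (x + 8)²/15 = 1
Hyperbola, center (-8, 2), transverse axis vertical; a² = 49, b² = 15.
Latus rectum length = 2b²/a = 2·15/7 = 30/7.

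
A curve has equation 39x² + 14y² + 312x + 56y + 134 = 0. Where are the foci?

(-4, -7) and (-4, 3)

Group: 39(x² + 8x) + 14(y² + 4y) = -134
Complete the square: 39(x + 4)² + 14(y + 2)² = -134 + 624 + 56 = 546
Divide by 546: (x + 4)²/14 + (y + 2)²/39 = 1
Ellipse, center (-4, -2), major axis vertical; a² = 39, b² = 14.
c² = a² - b² = 39 - 14 = 25, so c = 5.
Foci lie on the vertical axis through the center: (h, k ± c).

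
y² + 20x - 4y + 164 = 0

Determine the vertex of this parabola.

Only y is squared. Complete the square in y: (y - 2)² = -20(x + 8).
Vertex (-8, 2); 4p = -20 so p = -5. Opens left.

(-8, 2)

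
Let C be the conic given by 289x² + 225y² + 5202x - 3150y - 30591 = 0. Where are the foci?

(-9, -1) and (-9, 15)

Group the x- and y-terms: 289(x² + 18x) + 225(y² - 14y) = 30591
289(x + 9)² + 225(y - 7)² = 30591 + 23409 + 11025 = 65025
Divide through by 65025 to get (x + 9)²/225 + (y - 7)²/289 = 1.
Ellipse, center (-9, 7), major axis vertical; a² = 289, b² = 225.
c² = a² - b² = 289 - 225 = 64, so c = 8.
Foci lie on the vertical axis through the center: (h, k ± c).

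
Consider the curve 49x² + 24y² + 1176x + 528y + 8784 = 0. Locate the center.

Group: 49(x² + 24x) + 24(y² + 22y) = -8784
49(x + 12)² + 24(y + 11)² = -8784 + 7056 + 2904 = 1176
Divide by 1176: (x + 12)²/24 + (y + 11)²/49 = 1
Ellipse with center (-12, -11).

(-12, -11)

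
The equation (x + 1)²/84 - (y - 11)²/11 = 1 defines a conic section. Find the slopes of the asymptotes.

Center (-1, 11). The positive term is the x-term, so the transverse axis is horizontal; a² = 84, b² = 11.
For a horizontal hyperbola the asymptotes have slope ±b/a.
Here that is ±√11/2√21 = ±√231/42.

√231/42 and -√231/42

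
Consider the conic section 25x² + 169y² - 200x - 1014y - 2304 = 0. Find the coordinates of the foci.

Collect terms: 25(x² - 8x) + 169(y² - 6y) = 2304
Complete the square: 25(x - 4)² + 169(y - 3)² = 2304 + 400 + 1521 = 4225
Divide by 4225: (x - 4)²/169 + (y - 3)²/25 = 1
Ellipse, center (4, 3), major axis horizontal; a² = 169, b² = 25.
c² = a² - b² = 169 - 25 = 144, so c = 12.
Foci lie on the horizontal axis through the center: (h ± c, k).

(-8, 3) and (16, 3)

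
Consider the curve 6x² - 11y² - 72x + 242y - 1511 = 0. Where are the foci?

Collect terms: 6(x² - 12x) -11(y² - 22y) = 1511
Complete the square: 6(x - 6)² -11(y - 11)² = 1511 + 216 - 1331 = 396
Divide through by 396 to get (x - 6)²/66 - (y - 11)²/36 = 1.
Hyperbola, center (6, 11), transverse axis horizontal; a² = 66, b² = 36.
c² = a² + b² = 66 + 36 = 102, so c = √102.
Foci lie on the horizontal axis through the center: (h ± c, k).

(6 - √102, 11) and (6 + √102, 11)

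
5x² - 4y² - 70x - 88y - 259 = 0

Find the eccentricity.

e = 3/2

Rearranging, 5(x² - 14x) -4(y² + 22y) = 259.
Complete the square in x and y: 5(x - 7)² -4(y + 11)² = 259 + 245 - 484 = 20
Dividing both sides by 20: (x - 7)²/4 - (y + 11)²/5 = 1
Hyperbola, center (7, -11), transverse axis horizontal; a² = 4, b² = 5.
c² = a² + b² = 9, so c = 3.
e = c/a = 3/2.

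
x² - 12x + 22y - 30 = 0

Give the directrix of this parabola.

y = 17/2

Only x is squared. Complete the square in x: (x - 6)² = -22(y - 3).
Vertex (6, 3); 4p = -22 so p = -11/2. Opens down.
Directrix is the horizontal line y = k − p = 3 − (-11/2) = 17/2.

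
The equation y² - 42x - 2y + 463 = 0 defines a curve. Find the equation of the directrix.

x = 1/2

Only y is squared. Complete the square in y: (y - 1)² = 42(x - 11).
Vertex (11, 1); 4p = 42 so p = 21/2. Opens right.
Directrix is the vertical line x = h − p = 11 − (21/2) = 1/2.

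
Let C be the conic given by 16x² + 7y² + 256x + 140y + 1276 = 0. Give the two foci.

Group the x- and y-terms: 16(x² + 16x) + 7(y² + 20y) = -1276
Complete the square: 16(x + 8)² + 7(y + 10)² = -1276 + 1024 + 700 = 448
Dividing both sides by 448: (x + 8)²/28 + (y + 10)²/64 = 1
Ellipse, center (-8, -10), major axis vertical; a² = 64, b² = 28.
c² = a² - b² = 64 - 28 = 36, so c = 6.
Foci lie on the vertical axis through the center: (h, k ± c).

(-8, -16) and (-8, -4)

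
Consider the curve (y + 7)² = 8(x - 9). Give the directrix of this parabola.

Vertex (9, -7); 4p = 8 so p = 2. Opens right.
Directrix is the vertical line x = h − p = 9 − (2) = 7.

x = 7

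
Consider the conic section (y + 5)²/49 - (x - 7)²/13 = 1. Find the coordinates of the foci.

Center (7, -5). The positive term is the y-term, so the transverse axis is vertical; a² = 49, b² = 13.
c² = a² + b² = 49 + 13 = 62, so c = √62.
Foci lie on the vertical axis through the center: (h, k ± c).

(7, -5 - √62) and (7, -5 + √62)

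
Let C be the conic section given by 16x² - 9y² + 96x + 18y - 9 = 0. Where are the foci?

16(x² + 6x) -9(y² - 2y) = 9
Completing the square gives 16(x + 3)² -9(y - 1)² = 9 + 144 - 9 = 144.
Dividing both sides by 144: (x + 3)²/9 - (y - 1)²/16 = 1
Hyperbola, center (-3, 1), transverse axis horizontal; a² = 9, b² = 16.
c² = a² + b² = 9 + 16 = 25, so c = 5.
Foci lie on the horizontal axis through the center: (h ± c, k).

(-8, 1) and (2, 1)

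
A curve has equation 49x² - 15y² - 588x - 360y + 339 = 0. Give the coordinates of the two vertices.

49(x² - 12x) -15(y² + 24y) = -339
Completing the square gives 49(x - 6)² -15(y + 12)² = -339 + 1764 - 2160 = -735.
Divide by -735: (y + 12)²/49 - (x - 6)²/15 = 1
Hyperbola, center (6, -12), transverse axis vertical; a² = 49, b² = 15.
a = 7. Vertices at (h, k ± a).

(6, -19) and (6, -5)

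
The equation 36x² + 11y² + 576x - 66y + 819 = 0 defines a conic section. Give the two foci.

Group: 36(x² + 16x) + 11(y² - 6y) = -819
36(x + 8)² + 11(y - 3)² = -819 + 2304 + 99 = 1584
Divide by 1584: (x + 8)²/44 + (y - 3)²/144 = 1
Ellipse, center (-8, 3), major axis vertical; a² = 144, b² = 44.
c² = a² - b² = 144 - 44 = 100, so c = 10.
Foci lie on the vertical axis through the center: (h, k ± c).

(-8, -7) and (-8, 13)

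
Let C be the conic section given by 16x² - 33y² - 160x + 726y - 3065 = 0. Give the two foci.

Group: 16(x² - 10x) -33(y² - 22y) = 3065
Complete the square: 16(x - 5)² -33(y - 11)² = 3065 + 400 - 3993 = -528
Divide through by -528 to get (y - 11)²/16 - (x - 5)²/33 = 1.
Hyperbola, center (5, 11), transverse axis vertical; a² = 16, b² = 33.
c² = a² + b² = 16 + 33 = 49, so c = 7.
Foci lie on the vertical axis through the center: (h, k ± c).

(5, 4) and (5, 18)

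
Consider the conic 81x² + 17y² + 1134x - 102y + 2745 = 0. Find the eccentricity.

Collect terms: 81(x² + 14x) + 17(y² - 6y) = -2745
Completing the square gives 81(x + 7)² + 17(y - 3)² = -2745 + 3969 + 153 = 1377.
Divide by 1377: (x + 7)²/17 + (y - 3)²/81 = 1
Ellipse, center (-7, 3), major axis vertical; a² = 81, b² = 17.
c² = a² - b² = 64, so c = 8.
e = c/a = 8/9.

e = 8/9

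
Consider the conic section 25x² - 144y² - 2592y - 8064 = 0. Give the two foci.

(0, -22) and (0, 4)

Rearranging, 25x² -144(y² + 18y) = 8064.
25x² -144(y + 9)² = 8064 + 0 - 11664 = -3600
Divide by -3600: (y + 9)²/25 - x²/144 = 1
Hyperbola, center (0, -9), transverse axis vertical; a² = 25, b² = 144.
c² = a² + b² = 25 + 144 = 169, so c = 13.
Foci lie on the vertical axis through the center: (h, k ± c).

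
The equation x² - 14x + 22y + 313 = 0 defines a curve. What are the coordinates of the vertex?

(7, -12)

Only x is squared. Complete the square in x: (x - 7)² = -22(y + 12).
Vertex (7, -12); 4p = -22 so p = -11/2. Opens down.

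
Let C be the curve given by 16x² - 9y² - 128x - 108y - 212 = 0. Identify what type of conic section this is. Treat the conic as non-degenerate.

hyperbola

No xy term. Coefficients of x² and y² are A = 16, C = -9.
A and C have opposite signs ⇒ hyperbola.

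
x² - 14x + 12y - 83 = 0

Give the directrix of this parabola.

Only x is squared. Complete the square in x: (x - 7)² = -12(y - 11).
Vertex (7, 11); 4p = -12 so p = -3. Opens down.
Directrix is the horizontal line y = k − p = 11 − (-3) = 14.

y = 14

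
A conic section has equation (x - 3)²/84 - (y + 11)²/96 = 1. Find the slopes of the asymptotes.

2√14/7 and -2√14/7

Center (3, -11). The positive term is the x-term, so the transverse axis is horizontal; a² = 84, b² = 96.
For a horizontal hyperbola the asymptotes have slope ±b/a.
Here that is ±4√6/2√21 = ±2√14/7.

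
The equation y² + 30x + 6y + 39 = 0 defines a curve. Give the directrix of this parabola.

x = 13/2

Only y is squared. Complete the square in y: (y + 3)² = -30(x + 1).
Vertex (-1, -3); 4p = -30 so p = -15/2. Opens left.
Directrix is the vertical line x = h − p = -1 − (-15/2) = 13/2.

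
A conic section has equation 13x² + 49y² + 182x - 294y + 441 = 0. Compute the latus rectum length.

Group the x- and y-terms: 13(x² + 14x) + 49(y² - 6y) = -441
Complete the square in x and y: 13(x + 7)² + 49(y - 3)² = -441 + 637 + 441 = 637
Dividing both sides by 637: (x + 7)²/49 + (y - 3)²/13 = 1
Ellipse, center (-7, 3), major axis horizontal; a² = 49, b² = 13.
Latus rectum length = 2b²/a = 2·13/7 = 26/7.

26/7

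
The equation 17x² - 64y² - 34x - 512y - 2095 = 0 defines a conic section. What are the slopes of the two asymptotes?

17(x² - 2x) -64(y² + 8y) = 2095
Complete the square: 17(x - 1)² -64(y + 4)² = 2095 + 17 - 1024 = 1088
Divide through by 1088 to get (x - 1)²/64 - (y + 4)²/17 = 1.
Hyperbola, center (1, -4), transverse axis horizontal; a² = 64, b² = 17.
For a horizontal hyperbola the asymptotes have slope ±b/a.
Here that is ±√17/8.

√17/8 and -√17/8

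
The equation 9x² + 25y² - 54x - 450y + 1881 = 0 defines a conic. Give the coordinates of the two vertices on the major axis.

(-2, 9) and (8, 9)

Group the x- and y-terms: 9(x² - 6x) + 25(y² - 18y) = -1881
Complete the square in x and y: 9(x - 3)² + 25(y - 9)² = -1881 + 81 + 2025 = 225
Divide through by 225 to get (x - 3)²/25 + (y - 9)²/9 = 1.
Ellipse, center (3, 9), major axis horizontal; a² = 25, b² = 9.
a = 5. Vertices at (h ± a, k).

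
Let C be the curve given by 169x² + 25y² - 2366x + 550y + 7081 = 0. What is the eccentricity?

Collect terms: 169(x² - 14x) + 25(y² + 22y) = -7081
Complete the square in x and y: 169(x - 7)² + 25(y + 11)² = -7081 + 8281 + 3025 = 4225
Dividing both sides by 4225: (x - 7)²/25 + (y + 11)²/169 = 1
Ellipse, center (7, -11), major axis vertical; a² = 169, b² = 25.
c² = a² - b² = 144, so c = 12.
e = c/a = 12/13.

e = 12/13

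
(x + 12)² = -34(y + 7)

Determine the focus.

(-12, -31/2)

Vertex (-12, -7); 4p = -34 so p = -17/2. Opens down.
Focus is p units from the vertex along the axis: (h, k + p).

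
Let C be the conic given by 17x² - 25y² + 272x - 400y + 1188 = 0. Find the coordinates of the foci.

(-8, -8 - 2√42) and (-8, -8 + 2√42)

Group the x- and y-terms: 17(x² + 16x) -25(y² + 16y) = -1188
Complete the square in x and y: 17(x + 8)² -25(y + 8)² = -1188 + 1088 - 1600 = -1700
Dividing both sides by -1700: (y + 8)²/68 - (x + 8)²/100 = 1
Hyperbola, center (-8, -8), transverse axis vertical; a² = 68, b² = 100.
c² = a² + b² = 68 + 100 = 168, so c = 2√42.
Foci lie on the vertical axis through the center: (h, k ± c).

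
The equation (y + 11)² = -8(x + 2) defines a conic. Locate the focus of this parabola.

Vertex (-2, -11); 4p = -8 so p = -2. Opens left.
Focus is p units from the vertex along the axis: (h + p, k).

(-4, -11)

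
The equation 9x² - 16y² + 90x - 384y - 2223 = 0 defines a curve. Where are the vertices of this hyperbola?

(-9, -12) and (-1, -12)

Rearranging, 9(x² + 10x) -16(y² + 24y) = 2223.
Completing the square gives 9(x + 5)² -16(y + 12)² = 2223 + 225 - 2304 = 144.
Divide through by 144 to get (x + 5)²/16 - (y + 12)²/9 = 1.
Hyperbola, center (-5, -12), transverse axis horizontal; a² = 16, b² = 9.
a = 4. Vertices at (h ± a, k).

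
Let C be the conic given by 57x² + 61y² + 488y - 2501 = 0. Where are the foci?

Group: 57x² + 61(y² + 8y) = 2501
Completing the square gives 57x² + 61(y + 4)² = 2501 + 0 + 976 = 3477.
Divide through by 3477 to get x²/61 + (y + 4)²/57 = 1.
Ellipse, center (0, -4), major axis horizontal; a² = 61, b² = 57.
c² = a² - b² = 61 - 57 = 4, so c = 2.
Foci lie on the horizontal axis through the center: (h ± c, k).

(-2, -4) and (2, -4)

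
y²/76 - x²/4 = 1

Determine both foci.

(0, 0 - 4√5) and (0, 0 + 4√5)

Center (0, 0). The positive term is the y-term, so the transverse axis is vertical; a² = 76, b² = 4.
c² = a² + b² = 76 + 4 = 80, so c = 4√5.
Foci lie on the vertical axis through the center: (h, k ± c).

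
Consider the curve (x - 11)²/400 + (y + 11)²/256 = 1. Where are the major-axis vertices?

Center (11, -11). The larger denominator 400 sits under the x-term, so the major axis is horizontal; a² = 400, b² = 256.
a = 20. Vertices at (h ± a, k).

(-9, -11) and (31, -11)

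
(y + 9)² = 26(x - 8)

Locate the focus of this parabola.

(29/2, -9)

Vertex (8, -9); 4p = 26 so p = 13/2. Opens right.
Focus is p units from the vertex along the axis: (h + p, k).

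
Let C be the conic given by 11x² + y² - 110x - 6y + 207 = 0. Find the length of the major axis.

Group: 11(x² - 10x) + (y² - 6y) = -207
11(x - 5)² + (y - 3)² = -207 + 275 + 9 = 77
Dividing both sides by 77: (x - 5)²/7 + (y - 3)²/77 = 1
Ellipse, center (5, 3), major axis vertical; a² = 77, b² = 7.
a² = 77 so a = √77; the major axis has length 2a = 2√77.

2√77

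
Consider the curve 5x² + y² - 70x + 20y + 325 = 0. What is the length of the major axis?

4√5

Group the x- and y-terms: 5(x² - 14x) + (y² + 20y) = -325
5(x - 7)² + (y + 10)² = -325 + 245 + 100 = 20
Divide through by 20 to get (x - 7)²/4 + (y + 10)²/20 = 1.
Ellipse, center (7, -10), major axis vertical; a² = 20, b² = 4.
a² = 20 so a = 2√5; the major axis has length 2a = 4√5.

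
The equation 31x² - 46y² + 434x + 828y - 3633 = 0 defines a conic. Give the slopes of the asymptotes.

√1426/46 and -√1426/46

Group: 31(x² + 14x) -46(y² - 18y) = 3633
31(x + 7)² -46(y - 9)² = 3633 + 1519 - 3726 = 1426
Divide by 1426: (x + 7)²/46 - (y - 9)²/31 = 1
Hyperbola, center (-7, 9), transverse axis horizontal; a² = 46, b² = 31.
For a horizontal hyperbola the asymptotes have slope ±b/a.
Here that is ±√31/√46 = ±√1426/46.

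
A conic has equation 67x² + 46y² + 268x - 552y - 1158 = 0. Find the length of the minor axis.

Group the x- and y-terms: 67(x² + 4x) + 46(y² - 12y) = 1158
Complete the square: 67(x + 2)² + 46(y - 6)² = 1158 + 268 + 1656 = 3082
Divide by 3082: (x + 2)²/46 + (y - 6)²/67 = 1
Ellipse, center (-2, 6), major axis vertical; a² = 67, b² = 46.
b² = 46 so b = √46; the minor axis has length 2b = 2√46.

2√46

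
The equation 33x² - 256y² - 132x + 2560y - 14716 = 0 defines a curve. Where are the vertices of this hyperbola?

(-14, 5) and (18, 5)

Group the x- and y-terms: 33(x² - 4x) -256(y² - 10y) = 14716
33(x - 2)² -256(y - 5)² = 14716 + 132 - 6400 = 8448
Dividing both sides by 8448: (x - 2)²/256 - (y - 5)²/33 = 1
Hyperbola, center (2, 5), transverse axis horizontal; a² = 256, b² = 33.
a = 16. Vertices at (h ± a, k).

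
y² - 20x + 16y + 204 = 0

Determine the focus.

(12, -8)

Only y is squared. Complete the square in y: (y + 8)² = 20(x - 7).
Vertex (7, -8); 4p = 20 so p = 5. Opens right.
Focus is p units from the vertex along the axis: (h + p, k).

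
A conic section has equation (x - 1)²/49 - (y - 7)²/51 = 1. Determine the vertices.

(-6, 7) and (8, 7)

Center (1, 7). The positive term is the x-term, so the transverse axis is horizontal; a² = 49, b² = 51.
a = 7. Vertices at (h ± a, k).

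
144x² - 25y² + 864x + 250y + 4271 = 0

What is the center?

(-3, 5)

Group: 144(x² + 6x) -25(y² - 10y) = -4271
Complete the square in x and y: 144(x + 3)² -25(y - 5)² = -4271 + 1296 - 625 = -3600
Dividing both sides by -3600: (y - 5)²/144 - (x + 3)²/25 = 1
Hyperbola with center (-3, 5).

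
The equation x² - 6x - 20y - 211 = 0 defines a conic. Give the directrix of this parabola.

Only x is squared. Complete the square in x: (x - 3)² = 20(y + 11).
Vertex (3, -11); 4p = 20 so p = 5. Opens up.
Directrix is the horizontal line y = k − p = -11 − (5) = -16.

y = -16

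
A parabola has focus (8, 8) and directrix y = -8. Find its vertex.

The vertex is the midpoint between the focus and the directrix along the axis of symmetry.
Axis is vertical (directrix is horizontal). Vertex y-coordinate = (8 + (-8))/2 = 0; x-coordinate = 8.

(8, 0)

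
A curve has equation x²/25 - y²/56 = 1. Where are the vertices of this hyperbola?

(-5, 0) and (5, 0)

Center (0, 0). The positive term is the x-term, so the transverse axis is horizontal; a² = 25, b² = 56.
a = 5. Vertices at (h ± a, k).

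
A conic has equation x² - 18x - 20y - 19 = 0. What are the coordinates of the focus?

(9, 0)

Only x is squared. Complete the square in x: (x - 9)² = 20(y + 5).
Vertex (9, -5); 4p = 20 so p = 5. Opens up.
Focus is p units from the vertex along the axis: (h, k + p).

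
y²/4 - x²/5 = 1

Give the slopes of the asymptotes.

Center (0, 0). The positive term is the y-term, so the transverse axis is vertical; a² = 4, b² = 5.
For a vertical hyperbola the asymptotes have slope ±a/b.
Here that is ±2/√5 = ±2√5/5.

2√5/5 and -2√5/5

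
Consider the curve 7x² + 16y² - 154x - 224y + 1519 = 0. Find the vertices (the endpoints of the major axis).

(7, 7) and (15, 7)

Rearranging, 7(x² - 22x) + 16(y² - 14y) = -1519.
Complete the square in x and y: 7(x - 11)² + 16(y - 7)² = -1519 + 847 + 784 = 112
Divide by 112: (x - 11)²/16 + (y - 7)²/7 = 1
Ellipse, center (11, 7), major axis horizontal; a² = 16, b² = 7.
a = 4. Vertices at (h ± a, k).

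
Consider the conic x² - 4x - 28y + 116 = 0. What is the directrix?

y = -3

Only x is squared. Complete the square in x: (x - 2)² = 28(y - 4).
Vertex (2, 4); 4p = 28 so p = 7. Opens up.
Directrix is the horizontal line y = k − p = 4 − (7) = -3.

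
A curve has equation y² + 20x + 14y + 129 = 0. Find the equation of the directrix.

Only y is squared. Complete the square in y: (y + 7)² = -20(x + 4).
Vertex (-4, -7); 4p = -20 so p = -5. Opens left.
Directrix is the vertical line x = h − p = -4 − (-5) = 1.

x = 1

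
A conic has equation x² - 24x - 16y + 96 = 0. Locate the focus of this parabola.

Only x is squared. Complete the square in x: (x - 12)² = 16(y + 3).
Vertex (12, -3); 4p = 16 so p = 4. Opens up.
Focus is p units from the vertex along the axis: (h, k + p).

(12, 1)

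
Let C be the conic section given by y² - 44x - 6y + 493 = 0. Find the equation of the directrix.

Only y is squared. Complete the square in y: (y - 3)² = 44(x - 11).
Vertex (11, 3); 4p = 44 so p = 11. Opens right.
Directrix is the vertical line x = h − p = 11 − (11) = 0.

x = 0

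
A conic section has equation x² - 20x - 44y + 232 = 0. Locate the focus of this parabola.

(10, 14)

Only x is squared. Complete the square in x: (x - 10)² = 44(y - 3).
Vertex (10, 3); 4p = 44 so p = 11. Opens up.
Focus is p units from the vertex along the axis: (h, k + p).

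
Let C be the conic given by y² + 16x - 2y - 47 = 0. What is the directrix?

Only y is squared. Complete the square in y: (y - 1)² = -16(x - 3).
Vertex (3, 1); 4p = -16 so p = -4. Opens left.
Directrix is the vertical line x = h − p = 3 − (-4) = 7.

x = 7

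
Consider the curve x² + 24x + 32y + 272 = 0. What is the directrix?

y = 4

Only x is squared. Complete the square in x: (x + 12)² = -32(y + 4).
Vertex (-12, -4); 4p = -32 so p = -8. Opens down.
Directrix is the horizontal line y = k − p = -4 − (-8) = 4.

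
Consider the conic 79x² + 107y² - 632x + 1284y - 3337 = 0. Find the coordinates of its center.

(4, -6)

Group: 79(x² - 8x) + 107(y² + 12y) = 3337
Complete the square: 79(x - 4)² + 107(y + 6)² = 3337 + 1264 + 3852 = 8453
Divide through by 8453 to get (x - 4)²/107 + (y + 6)²/79 = 1.
Ellipse with center (4, -6).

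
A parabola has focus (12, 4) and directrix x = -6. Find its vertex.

The vertex is the midpoint between the focus and the directrix along the axis of symmetry.
Axis is horizontal (directrix is vertical). Vertex x-coordinate = (12 + (-6))/2 = 3; y-coordinate = 4.

(3, 4)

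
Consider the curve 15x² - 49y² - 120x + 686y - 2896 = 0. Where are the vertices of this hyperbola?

15(x² - 8x) -49(y² - 14y) = 2896
Complete the square: 15(x - 4)² -49(y - 7)² = 2896 + 240 - 2401 = 735
Dividing both sides by 735: (x - 4)²/49 - (y - 7)²/15 = 1
Hyperbola, center (4, 7), transverse axis horizontal; a² = 49, b² = 15.
a = 7. Vertices at (h ± a, k).

(-3, 7) and (11, 7)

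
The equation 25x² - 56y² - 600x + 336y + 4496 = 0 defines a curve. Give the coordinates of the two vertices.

Collect terms: 25(x² - 24x) -56(y² - 6y) = -4496
Complete the square: 25(x - 12)² -56(y - 3)² = -4496 + 3600 - 504 = -1400
Dividing both sides by -1400: (y - 3)²/25 - (x - 12)²/56 = 1
Hyperbola, center (12, 3), transverse axis vertical; a² = 25, b² = 56.
a = 5. Vertices at (h, k ± a).

(12, -2) and (12, 8)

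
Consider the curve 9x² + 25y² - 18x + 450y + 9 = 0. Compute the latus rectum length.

Group: 9(x² - 2x) + 25(y² + 18y) = -9
Completing the square gives 9(x - 1)² + 25(y + 9)² = -9 + 9 + 2025 = 2025.
Dividing both sides by 2025: (x - 1)²/225 + (y + 9)²/81 = 1
Ellipse, center (1, -9), major axis horizontal; a² = 225, b² = 81.
Latus rectum length = 2b²/a = 2·81/15 = 54/5.

54/5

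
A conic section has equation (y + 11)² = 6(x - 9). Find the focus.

Vertex (9, -11); 4p = 6 so p = 3/2. Opens right.
Focus is p units from the vertex along the axis: (h + p, k).

(21/2, -11)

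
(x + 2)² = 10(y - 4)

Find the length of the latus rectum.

10

Vertex (-2, 4); 4p = 10 so p = 5/2. Opens up.
Latus rectum length = |4p| = 10.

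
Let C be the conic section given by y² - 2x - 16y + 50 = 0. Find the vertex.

Only y is squared. Complete the square in y: (y - 8)² = 2(x + 7).
Vertex (-7, 8); 4p = 2 so p = 1/2. Opens right.

(-7, 8)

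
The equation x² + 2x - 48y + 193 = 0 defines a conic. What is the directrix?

y = -8

Only x is squared. Complete the square in x: (x + 1)² = 48(y - 4).
Vertex (-1, 4); 4p = 48 so p = 12. Opens up.
Directrix is the horizontal line y = k − p = 4 − (12) = -8.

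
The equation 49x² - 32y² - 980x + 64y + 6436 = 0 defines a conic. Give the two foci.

Group the x- and y-terms: 49(x² - 20x) -32(y² - 2y) = -6436
49(x - 10)² -32(y - 1)² = -6436 + 4900 - 32 = -1568
Dividing both sides by -1568: (y - 1)²/49 - (x - 10)²/32 = 1
Hyperbola, center (10, 1), transverse axis vertical; a² = 49, b² = 32.
c² = a² + b² = 49 + 32 = 81, so c = 9.
Foci lie on the vertical axis through the center: (h, k ± c).

(10, -8) and (10, 10)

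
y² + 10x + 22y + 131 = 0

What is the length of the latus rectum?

Only y is squared. Complete the square in y: (y + 11)² = -10(x + 1).
Vertex (-1, -11); 4p = -10 so p = -5/2. Opens left.
Latus rectum length = |4p| = 10.

10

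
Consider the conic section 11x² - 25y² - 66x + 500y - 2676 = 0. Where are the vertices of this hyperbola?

(-2, 10) and (8, 10)

Group: 11(x² - 6x) -25(y² - 20y) = 2676
Complete the square: 11(x - 3)² -25(y - 10)² = 2676 + 99 - 2500 = 275
Divide through by 275 to get (x - 3)²/25 - (y - 10)²/11 = 1.
Hyperbola, center (3, 10), transverse axis horizontal; a² = 25, b² = 11.
a = 5. Vertices at (h ± a, k).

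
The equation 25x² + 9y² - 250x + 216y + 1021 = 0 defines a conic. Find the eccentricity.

Rearranging, 25(x² - 10x) + 9(y² + 24y) = -1021.
25(x - 5)² + 9(y + 12)² = -1021 + 625 + 1296 = 900
Dividing both sides by 900: (x - 5)²/36 + (y + 12)²/100 = 1
Ellipse, center (5, -12), major axis vertical; a² = 100, b² = 36.
c² = a² - b² = 64, so c = 8.
e = c/a = 8/10 = 4/5.

e = 4/5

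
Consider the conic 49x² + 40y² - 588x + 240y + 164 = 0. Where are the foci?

Group the x- and y-terms: 49(x² - 12x) + 40(y² + 6y) = -164
49(x - 6)² + 40(y + 3)² = -164 + 1764 + 360 = 1960
Dividing both sides by 1960: (x - 6)²/40 + (y + 3)²/49 = 1
Ellipse, center (6, -3), major axis vertical; a² = 49, b² = 40.
c² = a² - b² = 49 - 40 = 9, so c = 3.
Foci lie on the vertical axis through the center: (h, k ± c).

(6, -6) and (6, 0)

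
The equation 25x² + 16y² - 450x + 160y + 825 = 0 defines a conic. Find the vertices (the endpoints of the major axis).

(9, -15) and (9, 5)

Collect terms: 25(x² - 18x) + 16(y² + 10y) = -825
Complete the square: 25(x - 9)² + 16(y + 5)² = -825 + 2025 + 400 = 1600
Divide by 1600: (x - 9)²/64 + (y + 5)²/100 = 1
Ellipse, center (9, -5), major axis vertical; a² = 100, b² = 64.
a = 10. Vertices at (h, k ± a).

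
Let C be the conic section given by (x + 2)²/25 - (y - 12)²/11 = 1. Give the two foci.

(-8, 12) and (4, 12)

Center (-2, 12). The positive term is the x-term, so the transverse axis is horizontal; a² = 25, b² = 11.
c² = a² + b² = 25 + 11 = 36, so c = 6.
Foci lie on the horizontal axis through the center: (h ± c, k).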